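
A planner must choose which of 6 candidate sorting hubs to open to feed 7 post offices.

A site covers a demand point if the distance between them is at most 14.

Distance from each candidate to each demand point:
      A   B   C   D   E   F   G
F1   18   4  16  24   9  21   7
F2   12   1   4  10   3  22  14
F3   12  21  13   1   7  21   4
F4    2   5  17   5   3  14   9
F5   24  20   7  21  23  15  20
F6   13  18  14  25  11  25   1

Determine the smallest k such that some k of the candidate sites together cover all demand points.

Coverage sets (demand points within 14 of each site):
  F1: {B, E, G}
  F2: {A, B, C, D, E, G}
  F3: {A, C, D, E, G}
  F4: {A, B, D, E, F, G}
  F5: {C}
  F6: {A, C, E, G}
No single site covers all 7 demand points.
But {F2, F4} covers everything, so the minimum is 2.

2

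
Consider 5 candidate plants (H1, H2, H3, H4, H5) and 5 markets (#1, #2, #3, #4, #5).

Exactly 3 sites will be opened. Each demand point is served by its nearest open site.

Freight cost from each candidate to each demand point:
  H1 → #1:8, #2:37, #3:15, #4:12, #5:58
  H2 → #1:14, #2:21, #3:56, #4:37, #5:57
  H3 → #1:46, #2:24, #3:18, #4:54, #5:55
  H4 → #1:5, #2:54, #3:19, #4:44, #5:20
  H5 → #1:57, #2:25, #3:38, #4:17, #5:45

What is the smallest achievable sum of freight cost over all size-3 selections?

Open {H1, H2, H4}.
  #1→H4 5, #2→H2 21, #3→H1 15, #4→H1 12, #5→H4 20  ⇒ total 73.
Compare {H1, H3, H4}: total 76.
Compare {H1, H4, H5}: total 77.
No size-3 selection does better; minimum is 73.

73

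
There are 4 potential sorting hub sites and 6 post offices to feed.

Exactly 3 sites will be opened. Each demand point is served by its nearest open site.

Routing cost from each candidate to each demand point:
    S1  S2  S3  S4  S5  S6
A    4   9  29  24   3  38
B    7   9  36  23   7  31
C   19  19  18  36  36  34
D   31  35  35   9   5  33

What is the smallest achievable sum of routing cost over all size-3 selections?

Open {A, C, D}.
  S1→A 4, S2→A 9, S3→C 18, S4→D 9, S5→A 3, S6→D 33  ⇒ total 76.
Compare {B, C, D}: total 79.
Compare {A, B, D}: total 85.
No size-3 selection does better; minimum is 76.

76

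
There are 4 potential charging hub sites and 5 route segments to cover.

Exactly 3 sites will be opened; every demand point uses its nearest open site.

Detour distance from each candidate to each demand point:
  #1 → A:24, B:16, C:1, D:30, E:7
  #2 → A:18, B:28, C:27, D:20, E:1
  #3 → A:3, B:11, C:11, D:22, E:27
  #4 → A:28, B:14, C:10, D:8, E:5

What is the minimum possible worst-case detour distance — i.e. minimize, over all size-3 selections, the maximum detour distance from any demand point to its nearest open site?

11

Open {#1, #3, #4}.
  Farthest demand point is B at detour distance 11 (to #3); all others are ≤ 11.
With {#2, #3, #4} the worst case is 11.
With {#1, #2, #4} the worst case is 18.
No size-3 selection achieves below 11.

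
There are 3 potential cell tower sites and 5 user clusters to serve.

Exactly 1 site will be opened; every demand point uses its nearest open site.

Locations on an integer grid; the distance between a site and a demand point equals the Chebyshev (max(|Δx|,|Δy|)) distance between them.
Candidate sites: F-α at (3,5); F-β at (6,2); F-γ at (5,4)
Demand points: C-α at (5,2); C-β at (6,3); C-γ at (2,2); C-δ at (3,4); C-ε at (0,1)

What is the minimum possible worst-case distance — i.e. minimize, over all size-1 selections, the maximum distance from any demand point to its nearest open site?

4

Open {F-α}.
  Farthest demand point is C-ε at distance 4 (to F-α); all others are ≤ 4.
With {F-γ} the worst case is 5.
With {F-β} the worst case is 6.
No size-1 selection achieves below 4.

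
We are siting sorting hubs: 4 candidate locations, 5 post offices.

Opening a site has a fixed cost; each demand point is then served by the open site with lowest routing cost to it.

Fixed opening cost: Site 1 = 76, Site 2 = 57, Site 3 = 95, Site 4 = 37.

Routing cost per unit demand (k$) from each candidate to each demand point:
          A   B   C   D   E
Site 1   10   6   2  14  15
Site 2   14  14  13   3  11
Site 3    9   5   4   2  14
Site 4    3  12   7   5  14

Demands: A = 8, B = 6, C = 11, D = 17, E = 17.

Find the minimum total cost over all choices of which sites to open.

Open {Site 1, Site 2, Site 4}: assign each demand point to its cheapest open site.
  A→Site 4 8×3=24, B→Site 1 6×6=36, C→Site 1 11×2=22, D→Site 2 17×3=51, E→Site 2 17×11=187
  routing cost 320, fixed 170 → total 490.
Compare {Site 3, Site 4}: routing cost 370 + fixed 132 = 502.
Compare {Site 2, Site 4}: routing cost 411 + fixed 94 = 505.
Compare {Site 2, Site 3, Site 4}: routing cost 319 + fixed 189 = 508.
All other subsets cost ≥ 502. Minimum total cost: 490.

490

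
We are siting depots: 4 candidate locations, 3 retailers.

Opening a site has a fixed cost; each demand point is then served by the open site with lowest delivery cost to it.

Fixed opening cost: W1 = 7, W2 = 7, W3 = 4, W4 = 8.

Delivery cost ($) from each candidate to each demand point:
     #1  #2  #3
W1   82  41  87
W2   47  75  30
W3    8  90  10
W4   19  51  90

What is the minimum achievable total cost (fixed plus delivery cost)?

Open {W1, W3}: assign each demand point to its cheapest open site.
  #1→W3 8, #2→W1 41, #3→W3 10
  delivery cost 59, fixed 11 → total 70.
Compare {W1, W2, W3}: delivery cost 59 + fixed 18 = 77.
Compare {W1, W3, W4}: delivery cost 59 + fixed 19 = 78.
Compare {W3, W4}: delivery cost 69 + fixed 12 = 81.
All other subsets cost ≥ 77. Minimum total cost: 70.

70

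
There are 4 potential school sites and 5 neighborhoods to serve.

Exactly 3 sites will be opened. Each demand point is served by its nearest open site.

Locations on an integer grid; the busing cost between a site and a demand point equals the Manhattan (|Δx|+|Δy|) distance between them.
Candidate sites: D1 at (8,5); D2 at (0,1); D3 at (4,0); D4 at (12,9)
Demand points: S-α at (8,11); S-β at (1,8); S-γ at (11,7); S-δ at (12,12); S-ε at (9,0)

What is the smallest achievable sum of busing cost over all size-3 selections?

25

Open {D2, D3, D4}.
  S-α→D4 6, S-β→D2 8, S-γ→D4 3, S-δ→D4 3, S-ε→D3 5  ⇒ total 25.
Compare {D1, D2, D4}: total 26.
Compare {D1, D3, D4}: total 27.
No size-3 selection does better; minimum is 25.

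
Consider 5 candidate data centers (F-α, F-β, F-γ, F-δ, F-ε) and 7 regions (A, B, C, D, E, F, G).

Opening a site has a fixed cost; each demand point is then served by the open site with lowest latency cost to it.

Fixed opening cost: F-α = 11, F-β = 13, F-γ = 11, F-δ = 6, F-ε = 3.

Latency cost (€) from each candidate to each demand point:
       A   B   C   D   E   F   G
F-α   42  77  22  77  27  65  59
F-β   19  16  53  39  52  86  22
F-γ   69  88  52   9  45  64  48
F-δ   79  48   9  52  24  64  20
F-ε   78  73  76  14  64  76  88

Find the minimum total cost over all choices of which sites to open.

Open {F-β, F-δ, F-ε}: assign each demand point to its cheapest open site.
  A→F-β 19, B→F-β 16, C→F-δ 9, D→F-ε 14, E→F-δ 24, F→F-δ 64, G→F-δ 20
  latency cost 166, fixed 22 → total 188.
Compare {F-β, F-γ, F-δ}: latency cost 161 + fixed 30 = 191.
Compare {F-β, F-γ, F-δ, F-ε}: latency cost 161 + fixed 33 = 194.
Compare {F-α, F-β, F-δ, F-ε}: latency cost 166 + fixed 33 = 199.
All other subsets cost ≥ 191. Minimum total cost: 188.

188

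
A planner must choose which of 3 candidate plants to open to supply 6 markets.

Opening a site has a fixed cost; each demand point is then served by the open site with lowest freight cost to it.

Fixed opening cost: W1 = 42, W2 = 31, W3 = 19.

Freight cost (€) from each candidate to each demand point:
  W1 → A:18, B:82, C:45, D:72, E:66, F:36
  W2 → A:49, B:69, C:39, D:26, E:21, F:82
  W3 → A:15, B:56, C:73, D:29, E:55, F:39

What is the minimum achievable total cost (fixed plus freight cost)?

246

Open {W2, W3}: assign each demand point to its cheapest open site.
  A→W3 15, B→W3 56, C→W2 39, D→W2 26, E→W2 21, F→W3 39
  freight cost 196, fixed 50 → total 246.
Compare {W1, W2}: freight cost 209 + fixed 73 = 282.
Compare {W1, W2, W3}: freight cost 193 + fixed 92 = 285.
Compare {W3}: freight cost 267 + fixed 19 = 286.
All other subsets cost ≥ 282. Minimum total cost: 246.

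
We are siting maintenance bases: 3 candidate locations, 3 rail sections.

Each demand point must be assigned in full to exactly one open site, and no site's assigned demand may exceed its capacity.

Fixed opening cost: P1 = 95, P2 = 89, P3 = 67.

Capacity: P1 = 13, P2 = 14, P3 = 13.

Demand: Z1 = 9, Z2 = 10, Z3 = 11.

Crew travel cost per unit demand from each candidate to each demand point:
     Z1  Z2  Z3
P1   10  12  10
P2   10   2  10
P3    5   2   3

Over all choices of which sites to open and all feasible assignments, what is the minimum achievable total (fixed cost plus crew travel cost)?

394

Open {P1, P2, P3}; cheapest assignment that respects the capacities:
  P1 (cap 13, load 9): Z1 — cost 9×10 = 90
  P2 (cap 14, load 10): Z2 — cost 10×2 = 20
  P3 (cap 13, load 11): Z3 — cost 11×3 = 33
  Shipping 143, fixed 251 → total 394.
  Any other capacity-feasible assignment to {P1, P2, P3} ships for at least 143.
Total demand is 30 and no other set of sites has combined capacity ≥ 30, so {P1, P2, P3} is the only feasible choice of open sites. Minimum: 394.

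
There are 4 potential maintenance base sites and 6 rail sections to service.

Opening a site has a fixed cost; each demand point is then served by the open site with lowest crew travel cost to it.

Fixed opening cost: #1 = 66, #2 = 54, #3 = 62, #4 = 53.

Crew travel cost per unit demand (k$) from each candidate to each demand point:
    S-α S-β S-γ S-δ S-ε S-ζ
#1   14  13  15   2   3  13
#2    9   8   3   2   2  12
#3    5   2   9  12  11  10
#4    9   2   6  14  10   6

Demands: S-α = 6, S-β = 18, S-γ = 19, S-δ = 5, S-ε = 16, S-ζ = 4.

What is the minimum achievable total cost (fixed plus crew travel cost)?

320

Open {#2, #4}: assign each demand point to its cheapest open site.
  S-α→#2 6×9=54, S-β→#4 18×2=36, S-γ→#2 19×3=57, S-δ→#2 5×2=10, S-ε→#2 16×2=32, S-ζ→#4 4×6=24
  crew travel cost 213, fixed 107 → total 320.
Compare {#2, #3}: crew travel cost 205 + fixed 116 = 321.
Compare {#2, #3, #4}: crew travel cost 189 + fixed 169 = 358.
Compare {#1, #2, #4}: crew travel cost 213 + fixed 173 = 386.
All other subsets cost ≥ 321. Minimum total cost: 320.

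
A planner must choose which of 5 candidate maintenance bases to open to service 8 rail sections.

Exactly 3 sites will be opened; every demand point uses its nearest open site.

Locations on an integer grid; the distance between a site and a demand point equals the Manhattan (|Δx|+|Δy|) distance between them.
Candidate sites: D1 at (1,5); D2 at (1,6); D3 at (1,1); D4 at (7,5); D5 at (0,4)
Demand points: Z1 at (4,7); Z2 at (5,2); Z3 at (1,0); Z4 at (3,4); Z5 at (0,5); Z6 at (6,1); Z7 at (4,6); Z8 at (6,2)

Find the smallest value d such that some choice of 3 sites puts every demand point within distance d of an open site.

Open {D1, D2, D4}.
  Farthest demand point is Z2 at distance 5 (to D4); all others are ≤ 5.
With {D1, D3, D4} the worst case is 5.
With {D1, D4, D5} the worst case is 5.
No size-3 selection achieves below 5.

5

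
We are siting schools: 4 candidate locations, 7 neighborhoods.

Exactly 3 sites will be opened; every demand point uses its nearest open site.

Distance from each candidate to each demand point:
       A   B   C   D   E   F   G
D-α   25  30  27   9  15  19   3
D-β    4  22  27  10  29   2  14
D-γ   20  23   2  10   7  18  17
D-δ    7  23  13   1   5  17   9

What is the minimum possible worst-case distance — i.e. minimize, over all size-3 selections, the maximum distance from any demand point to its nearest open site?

22

Open {D-α, D-β, D-γ}.
  Farthest demand point is B at distance 22 (to D-β); all others are ≤ 22.
With {D-α, D-β, D-δ} the worst case is 22.
With {D-β, D-γ, D-δ} the worst case is 22.
No size-3 selection achieves below 22.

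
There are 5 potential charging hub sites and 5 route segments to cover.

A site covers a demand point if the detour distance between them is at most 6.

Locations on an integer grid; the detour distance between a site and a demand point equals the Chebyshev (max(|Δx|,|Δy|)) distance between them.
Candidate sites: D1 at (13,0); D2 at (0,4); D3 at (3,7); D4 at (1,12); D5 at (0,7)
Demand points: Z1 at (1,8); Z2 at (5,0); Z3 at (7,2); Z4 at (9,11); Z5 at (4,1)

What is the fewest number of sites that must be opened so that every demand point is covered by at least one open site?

2

Coverage sets (demand points within 6 of each site):
  D1: {Z3}
  D2: {Z1, Z2, Z5}
  D3: {Z1, Z3, Z4, Z5}
  D4: {Z1}
  D5: {Z1, Z5}
No single site covers all 5 demand points.
But {D2, D3} covers everything, so the minimum is 2.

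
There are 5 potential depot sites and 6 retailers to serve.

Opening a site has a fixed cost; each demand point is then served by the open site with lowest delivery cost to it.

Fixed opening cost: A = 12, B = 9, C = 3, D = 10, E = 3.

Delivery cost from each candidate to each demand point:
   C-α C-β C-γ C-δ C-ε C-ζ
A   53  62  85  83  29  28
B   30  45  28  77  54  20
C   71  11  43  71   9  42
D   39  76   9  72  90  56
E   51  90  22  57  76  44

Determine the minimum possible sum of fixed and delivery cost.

161

Open {B, C, D, E}: assign each demand point to its cheapest open site.
  C-α→B 30, C-β→C 11, C-γ→D 9, C-δ→E 57, C-ε→C 9, C-ζ→B 20
  delivery cost 136, fixed 25 → total 161.
Compare {B, C, E}: delivery cost 149 + fixed 15 = 164.
Compare {B, C, D}: delivery cost 150 + fixed 22 = 172.
Compare {A, B, C, D, E}: delivery cost 136 + fixed 37 = 173.
All other subsets cost ≥ 164. Minimum total cost: 161.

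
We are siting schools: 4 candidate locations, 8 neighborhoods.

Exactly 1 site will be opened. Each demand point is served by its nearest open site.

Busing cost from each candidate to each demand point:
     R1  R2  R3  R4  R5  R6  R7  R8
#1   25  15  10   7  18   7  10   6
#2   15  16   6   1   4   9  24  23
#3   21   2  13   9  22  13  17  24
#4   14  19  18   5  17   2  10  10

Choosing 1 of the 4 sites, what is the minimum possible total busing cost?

95

Open {#4}.
  R1→#4 14, R2→#4 19, R3→#4 18, R4→#4 5, R5→#4 17, R6→#4 2, R7→#4 10, R8→#4 10  ⇒ total 95.
Compare {#1}: total 98.
Compare {#2}: total 98.
No size-1 selection does better; minimum is 95.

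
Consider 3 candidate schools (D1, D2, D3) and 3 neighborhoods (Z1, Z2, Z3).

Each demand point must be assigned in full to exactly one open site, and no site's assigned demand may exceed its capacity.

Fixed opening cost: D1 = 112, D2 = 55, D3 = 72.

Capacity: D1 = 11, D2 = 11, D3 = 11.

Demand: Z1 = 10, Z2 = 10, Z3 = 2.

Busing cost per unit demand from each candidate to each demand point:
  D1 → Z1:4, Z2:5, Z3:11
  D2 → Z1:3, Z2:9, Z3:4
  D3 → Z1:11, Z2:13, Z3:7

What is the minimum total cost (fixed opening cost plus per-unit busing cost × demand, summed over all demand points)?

Open {D1, D2, D3}; cheapest assignment that respects the capacities:
  D1 (cap 11, load 10): Z2 — cost 10×5 = 50
  D2 (cap 11, load 10): Z1 — cost 10×3 = 30
  D3 (cap 11, load 2): Z3 — cost 2×7 = 14
  Shipping 94, fixed 239 → total 333.
  Any other capacity-feasible assignment to {D1, D2, D3} ships for at least 94.
Total demand is 22; every other set of sites either has combined capacity below 22 or cannot fit the demands without splitting one across sites, so {D1, D2, D3} is the only feasible choice of open sites. Minimum: 333.

333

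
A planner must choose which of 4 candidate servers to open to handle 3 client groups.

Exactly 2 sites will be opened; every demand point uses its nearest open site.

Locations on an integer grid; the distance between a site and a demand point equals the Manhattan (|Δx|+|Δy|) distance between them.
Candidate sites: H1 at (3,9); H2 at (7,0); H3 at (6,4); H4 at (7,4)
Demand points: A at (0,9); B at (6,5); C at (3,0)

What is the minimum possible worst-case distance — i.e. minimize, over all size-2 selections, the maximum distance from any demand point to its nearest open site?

Open {H1, H2}.
  Farthest demand point is B at distance 6 (to H2); all others are ≤ 6.
With {H1, H3} the worst case is 7.
With {H1, H4} the worst case is 8.
No size-2 selection achieves below 6.

6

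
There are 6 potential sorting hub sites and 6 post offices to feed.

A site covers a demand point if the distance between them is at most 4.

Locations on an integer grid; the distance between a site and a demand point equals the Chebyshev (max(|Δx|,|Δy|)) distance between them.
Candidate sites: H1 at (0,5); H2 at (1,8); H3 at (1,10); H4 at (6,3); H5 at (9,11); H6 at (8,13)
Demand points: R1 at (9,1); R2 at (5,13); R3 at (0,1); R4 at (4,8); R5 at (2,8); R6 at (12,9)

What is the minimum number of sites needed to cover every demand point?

3

Coverage sets (demand points within 4 of each site):
  H1: {R3, R4, R5}
  H2: {R4, R5}
  H3: {R2, R4, R5}
  H4: {R1}
  H5: {R2, R6}
  H6: {R2, R6}
No 2 sites suffice: every size-2 union leaves at least one demand point uncovered.
But {H1, H4, H5} covers everything, so the minimum is 3.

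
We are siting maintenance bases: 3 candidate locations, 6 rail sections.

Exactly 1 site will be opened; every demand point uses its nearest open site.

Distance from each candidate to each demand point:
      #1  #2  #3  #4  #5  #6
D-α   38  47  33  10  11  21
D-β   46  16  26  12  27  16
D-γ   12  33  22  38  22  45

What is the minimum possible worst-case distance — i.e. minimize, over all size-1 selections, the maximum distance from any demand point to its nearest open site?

45

Open {D-γ}.
  Farthest demand point is #6 at distance 45 (to D-γ); all others are ≤ 45.
With {D-β} the worst case is 46.
With {D-α} the worst case is 47.
No size-1 selection achieves below 45.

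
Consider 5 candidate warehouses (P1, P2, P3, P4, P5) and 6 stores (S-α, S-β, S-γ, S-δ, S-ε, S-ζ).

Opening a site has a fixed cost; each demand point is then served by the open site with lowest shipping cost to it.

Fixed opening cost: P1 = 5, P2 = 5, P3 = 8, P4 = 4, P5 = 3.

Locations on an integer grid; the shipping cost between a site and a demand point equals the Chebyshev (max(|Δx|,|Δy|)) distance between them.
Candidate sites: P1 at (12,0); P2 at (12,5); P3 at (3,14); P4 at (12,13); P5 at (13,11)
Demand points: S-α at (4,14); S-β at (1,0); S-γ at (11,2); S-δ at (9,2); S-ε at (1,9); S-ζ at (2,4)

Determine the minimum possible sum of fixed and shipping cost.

45

Open {P1, P3}: assign each demand point to its cheapest open site.
  S-α→P3 1, S-β→P1 11, S-γ→P1 2, S-δ→P1 3, S-ε→P3 5, S-ζ→P1 10
  shipping cost 32, fixed 13 → total 45.
Compare {P2, P3}: shipping cost 33 + fixed 13 = 46.
Compare {P1, P3, P5}: shipping cost 32 + fixed 16 = 48.
Compare {P1, P3, P4}: shipping cost 32 + fixed 17 = 49.
All other subsets cost ≥ 46. Minimum total cost: 45.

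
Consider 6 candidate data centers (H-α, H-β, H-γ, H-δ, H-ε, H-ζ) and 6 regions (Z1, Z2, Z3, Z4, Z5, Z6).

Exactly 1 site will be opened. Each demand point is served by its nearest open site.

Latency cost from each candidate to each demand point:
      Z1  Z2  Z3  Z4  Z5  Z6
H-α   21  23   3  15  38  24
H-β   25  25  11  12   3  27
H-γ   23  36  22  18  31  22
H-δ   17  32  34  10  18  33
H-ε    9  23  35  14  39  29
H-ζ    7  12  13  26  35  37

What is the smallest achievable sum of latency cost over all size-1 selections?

103

Open {H-β}.
  Z1→H-β 25, Z2→H-β 25, Z3→H-β 11, Z4→H-β 12, Z5→H-β 3, Z6→H-β 27  ⇒ total 103.
Compare {H-α}: total 124.
Compare {H-ζ}: total 130.
No size-1 selection does better; minimum is 103.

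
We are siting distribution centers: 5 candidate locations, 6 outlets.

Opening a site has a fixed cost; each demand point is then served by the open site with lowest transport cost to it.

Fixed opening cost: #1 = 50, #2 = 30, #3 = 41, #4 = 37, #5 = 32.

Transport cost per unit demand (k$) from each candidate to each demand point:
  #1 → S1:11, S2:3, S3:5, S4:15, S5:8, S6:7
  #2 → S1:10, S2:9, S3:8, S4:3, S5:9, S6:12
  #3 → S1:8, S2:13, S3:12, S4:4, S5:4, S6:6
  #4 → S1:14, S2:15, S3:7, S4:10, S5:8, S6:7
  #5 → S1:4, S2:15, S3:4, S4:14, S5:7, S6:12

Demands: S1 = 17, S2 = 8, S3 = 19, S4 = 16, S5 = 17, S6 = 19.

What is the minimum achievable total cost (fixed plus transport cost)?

Open {#1, #3, #5}: assign each demand point to its cheapest open site.
  S1→#5 17×4=68, S2→#1 8×3=24, S3→#5 19×4=76, S4→#3 16×4=64, S5→#3 17×4=68, S6→#3 19×6=114
  transport cost 414, fixed 123 → total 537.
Compare {#2, #3, #5}: transport cost 446 + fixed 103 = 549.
Compare {#1, #2, #3, #5}: transport cost 398 + fixed 153 = 551.
Compare {#3, #5}: transport cost 494 + fixed 73 = 567.
All other subsets cost ≥ 549. Minimum total cost: 537.

537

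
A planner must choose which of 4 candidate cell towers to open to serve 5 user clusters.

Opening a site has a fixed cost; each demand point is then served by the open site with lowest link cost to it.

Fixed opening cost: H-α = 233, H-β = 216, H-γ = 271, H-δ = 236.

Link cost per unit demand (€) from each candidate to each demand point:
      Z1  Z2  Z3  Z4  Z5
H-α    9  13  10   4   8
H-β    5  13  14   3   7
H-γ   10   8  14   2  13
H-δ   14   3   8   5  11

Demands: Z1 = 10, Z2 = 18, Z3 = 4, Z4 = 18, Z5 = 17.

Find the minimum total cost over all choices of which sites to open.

729

Open {H-β}: assign each demand point to its cheapest open site.
  Z1→H-β 10×5=50, Z2→H-β 18×13=234, Z3→H-β 4×14=56, Z4→H-β 18×3=54, Z5→H-β 17×7=119
  link cost 513, fixed 216 → total 729.
Compare {H-δ}: link cost 503 + fixed 236 = 739.
Compare {H-β, H-δ}: link cost 309 + fixed 452 = 761.
Compare {H-α}: link cost 572 + fixed 233 = 805.
All other subsets cost ≥ 739. Minimum total cost: 729.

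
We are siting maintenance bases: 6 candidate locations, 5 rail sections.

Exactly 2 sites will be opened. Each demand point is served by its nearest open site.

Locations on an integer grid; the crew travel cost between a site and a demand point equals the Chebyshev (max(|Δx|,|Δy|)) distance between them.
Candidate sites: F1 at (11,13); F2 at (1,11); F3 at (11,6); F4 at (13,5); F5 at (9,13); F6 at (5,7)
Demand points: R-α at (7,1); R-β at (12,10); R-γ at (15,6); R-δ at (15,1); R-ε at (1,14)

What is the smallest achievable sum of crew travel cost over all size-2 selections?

Open {F2, F4}.
  R-α→F4 6, R-β→F4 5, R-γ→F4 2, R-δ→F4 4, R-ε→F2 3  ⇒ total 20.
Compare {F2, F3}: total 21.
Compare {F4, F5}: total 23.
No size-2 selection does better; minimum is 20.

20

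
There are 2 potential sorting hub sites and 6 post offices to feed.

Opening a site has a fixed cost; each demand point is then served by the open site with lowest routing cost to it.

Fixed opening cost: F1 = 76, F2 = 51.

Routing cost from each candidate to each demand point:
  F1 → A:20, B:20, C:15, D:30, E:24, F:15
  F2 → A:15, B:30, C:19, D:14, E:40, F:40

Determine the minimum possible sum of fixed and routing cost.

200

Open {F1}: assign each demand point to its cheapest open site.
  A→F1 20, B→F1 20, C→F1 15, D→F1 30, E→F1 24, F→F1 15
  routing cost 124, fixed 76 → total 200.
Compare {F2}: routing cost 158 + fixed 51 = 209.
Compare {F1, F2}: routing cost 103 + fixed 127 = 230.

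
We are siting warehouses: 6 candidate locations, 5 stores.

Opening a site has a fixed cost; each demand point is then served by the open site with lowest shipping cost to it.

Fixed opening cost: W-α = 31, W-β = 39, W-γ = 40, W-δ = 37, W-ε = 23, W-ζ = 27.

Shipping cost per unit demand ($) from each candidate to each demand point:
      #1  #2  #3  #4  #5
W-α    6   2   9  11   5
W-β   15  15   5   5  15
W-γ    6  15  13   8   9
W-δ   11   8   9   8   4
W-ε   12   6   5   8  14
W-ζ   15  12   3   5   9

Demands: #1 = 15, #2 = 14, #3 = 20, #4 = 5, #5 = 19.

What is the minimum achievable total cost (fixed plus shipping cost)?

Open {W-α, W-ζ}: assign each demand point to its cheapest open site.
  #1→W-α 15×6=90, #2→W-α 14×2=28, #3→W-ζ 20×3=60, #4→W-ζ 5×5=25, #5→W-α 19×5=95
  shipping cost 298, fixed 58 → total 356.
Compare {W-α, W-δ, W-ζ}: shipping cost 279 + fixed 95 = 374.
Compare {W-α, W-ε, W-ζ}: shipping cost 298 + fixed 81 = 379.
Compare {W-α, W-β, W-ζ}: shipping cost 298 + fixed 97 = 395.
All other subsets cost ≥ 374. Minimum total cost: 356.

356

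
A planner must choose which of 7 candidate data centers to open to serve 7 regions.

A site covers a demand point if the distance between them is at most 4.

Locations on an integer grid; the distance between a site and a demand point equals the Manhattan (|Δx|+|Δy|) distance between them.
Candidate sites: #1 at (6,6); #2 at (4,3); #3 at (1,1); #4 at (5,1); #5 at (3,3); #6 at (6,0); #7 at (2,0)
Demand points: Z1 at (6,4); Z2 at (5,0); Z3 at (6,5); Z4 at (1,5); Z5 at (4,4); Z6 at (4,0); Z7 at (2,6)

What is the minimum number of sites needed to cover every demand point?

2

Coverage sets (demand points within 4 of each site):
  #1: {Z1, Z3, Z5, Z7}
  #2: {Z1, Z2, Z3, Z5, Z6}
  #3: {Z4, Z6}
  #4: {Z1, Z2, Z5, Z6}
  #5: {Z1, Z4, Z5, Z6, Z7}
  #6: {Z1, Z2, Z6}
  #7: {Z2, Z6}
No single site covers all 7 demand points.
But {#2, #5} covers everything, so the minimum is 2.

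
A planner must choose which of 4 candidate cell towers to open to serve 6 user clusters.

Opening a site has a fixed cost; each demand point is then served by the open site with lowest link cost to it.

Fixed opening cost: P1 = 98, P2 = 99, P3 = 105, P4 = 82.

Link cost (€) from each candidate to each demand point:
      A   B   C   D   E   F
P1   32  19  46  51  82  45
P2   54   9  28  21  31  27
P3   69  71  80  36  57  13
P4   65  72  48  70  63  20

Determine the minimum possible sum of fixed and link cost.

Open {P2}: assign each demand point to its cheapest open site.
  A→P2 54, B→P2 9, C→P2 28, D→P2 21, E→P2 31, F→P2 27
  link cost 170, fixed 99 → total 269.
Compare {P2, P4}: link cost 163 + fixed 181 = 344.
Compare {P1, P2}: link cost 148 + fixed 197 = 345.
Compare {P2, P3}: link cost 156 + fixed 204 = 360.
All other subsets cost ≥ 344. Minimum total cost: 269.

269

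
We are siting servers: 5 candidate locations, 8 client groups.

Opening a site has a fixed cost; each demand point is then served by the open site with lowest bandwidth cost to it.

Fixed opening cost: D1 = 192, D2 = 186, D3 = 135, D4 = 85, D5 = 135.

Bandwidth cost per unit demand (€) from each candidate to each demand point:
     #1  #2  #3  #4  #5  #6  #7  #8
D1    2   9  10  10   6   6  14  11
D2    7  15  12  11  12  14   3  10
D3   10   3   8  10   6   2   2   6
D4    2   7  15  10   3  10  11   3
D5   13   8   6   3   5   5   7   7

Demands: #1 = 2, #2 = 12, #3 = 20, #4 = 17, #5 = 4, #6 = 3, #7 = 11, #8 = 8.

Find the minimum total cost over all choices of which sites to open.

Open {D3, D5}: assign each demand point to its cheapest open site.
  #1→D3 2×10=20, #2→D3 12×3=36, #3→D5 20×6=120, #4→D5 17×3=51, #5→D5 4×5=20, #6→D3 3×2=6, #7→D3 11×2=22, #8→D3 8×6=48
  bandwidth cost 323, fixed 270 → total 593.
Compare {D5}: bandwidth cost 461 + fixed 135 = 596.
Compare {D4, D5}: bandwidth cost 387 + fixed 220 = 607.
Compare {D3}: bandwidth cost 486 + fixed 135 = 621.
All other subsets cost ≥ 596. Minimum total cost: 593.

593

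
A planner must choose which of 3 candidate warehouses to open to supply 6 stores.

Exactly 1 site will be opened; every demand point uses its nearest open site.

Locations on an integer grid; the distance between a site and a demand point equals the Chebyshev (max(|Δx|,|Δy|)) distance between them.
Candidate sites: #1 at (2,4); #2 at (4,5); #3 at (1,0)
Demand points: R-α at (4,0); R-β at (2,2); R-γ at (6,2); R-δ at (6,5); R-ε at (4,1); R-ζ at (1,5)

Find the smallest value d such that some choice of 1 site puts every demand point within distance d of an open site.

Open {#1}.
  Farthest demand point is R-α at distance 4 (to #1); all others are ≤ 4.
With {#2} the worst case is 5.
With {#3} the worst case is 5.
No size-1 selection achieves below 4.

4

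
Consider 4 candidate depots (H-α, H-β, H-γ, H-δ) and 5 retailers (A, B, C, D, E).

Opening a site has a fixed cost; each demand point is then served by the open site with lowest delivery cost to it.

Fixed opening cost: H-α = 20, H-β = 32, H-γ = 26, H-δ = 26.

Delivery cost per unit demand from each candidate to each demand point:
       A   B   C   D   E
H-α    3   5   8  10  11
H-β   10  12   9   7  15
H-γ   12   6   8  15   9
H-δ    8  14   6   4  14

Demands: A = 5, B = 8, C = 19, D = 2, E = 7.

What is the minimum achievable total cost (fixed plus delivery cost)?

300

Open {H-α, H-δ}: assign each demand point to its cheapest open site.
  A→H-α 5×3=15, B→H-α 8×5=40, C→H-δ 19×6=114, D→H-δ 2×4=8, E→H-α 7×11=77
  delivery cost 254, fixed 46 → total 300.
Compare {H-α, H-γ, H-δ}: delivery cost 240 + fixed 72 = 312.
Compare {H-α}: delivery cost 304 + fixed 20 = 324.
Compare {H-γ, H-δ}: delivery cost 273 + fixed 52 = 325.
All other subsets cost ≥ 312. Minimum total cost: 300.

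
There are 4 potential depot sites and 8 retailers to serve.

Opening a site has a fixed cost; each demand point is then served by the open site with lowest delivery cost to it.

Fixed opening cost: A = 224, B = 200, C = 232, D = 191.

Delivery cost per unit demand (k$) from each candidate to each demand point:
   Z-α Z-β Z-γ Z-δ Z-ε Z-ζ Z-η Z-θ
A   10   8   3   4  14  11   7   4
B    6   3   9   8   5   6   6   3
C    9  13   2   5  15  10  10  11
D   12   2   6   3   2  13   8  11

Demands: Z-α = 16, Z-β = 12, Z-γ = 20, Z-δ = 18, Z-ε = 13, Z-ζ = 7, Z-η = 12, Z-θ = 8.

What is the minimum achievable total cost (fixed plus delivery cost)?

849

Open {B, D}: assign each demand point to its cheapest open site.
  Z-α→B 16×6=96, Z-β→D 12×2=24, Z-γ→D 20×6=120, Z-δ→D 18×3=54, Z-ε→D 13×2=26, Z-ζ→B 7×6=42, Z-η→B 12×6=72, Z-θ→B 8×3=24
  delivery cost 458, fixed 391 → total 849.
Compare {B}: delivery cost 659 + fixed 200 = 859.
Compare {D}: delivery cost 691 + fixed 191 = 882.
Compare {A, B}: delivery cost 467 + fixed 424 = 891.
All other subsets cost ≥ 859. Minimum total cost: 849.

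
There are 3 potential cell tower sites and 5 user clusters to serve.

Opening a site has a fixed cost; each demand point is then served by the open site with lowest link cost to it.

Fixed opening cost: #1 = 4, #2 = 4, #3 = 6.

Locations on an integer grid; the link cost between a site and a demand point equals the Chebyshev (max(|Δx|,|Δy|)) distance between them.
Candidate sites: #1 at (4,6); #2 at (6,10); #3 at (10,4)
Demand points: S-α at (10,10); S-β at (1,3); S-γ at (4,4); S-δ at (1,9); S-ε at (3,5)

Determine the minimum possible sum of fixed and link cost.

19

Open {#1}: assign each demand point to its cheapest open site.
  S-α→#1 6, S-β→#1 3, S-γ→#1 2, S-δ→#1 3, S-ε→#1 1
  link cost 15, fixed 4 → total 19.
Compare {#1, #2}: link cost 13 + fixed 8 = 21.
Compare {#1, #3}: link cost 15 + fixed 10 = 25.
Compare {#1, #2, #3}: link cost 13 + fixed 14 = 27.
All other subsets cost ≥ 21. Minimum total cost: 19.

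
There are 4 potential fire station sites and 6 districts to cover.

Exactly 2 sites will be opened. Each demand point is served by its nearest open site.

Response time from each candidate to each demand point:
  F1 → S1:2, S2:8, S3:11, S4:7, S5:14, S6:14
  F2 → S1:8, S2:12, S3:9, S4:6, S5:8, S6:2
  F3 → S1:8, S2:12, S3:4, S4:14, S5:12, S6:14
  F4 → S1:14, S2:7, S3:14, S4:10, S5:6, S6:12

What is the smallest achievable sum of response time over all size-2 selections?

Open {F1, F2}.
  S1→F1 2, S2→F1 8, S3→F2 9, S4→F2 6, S5→F2 8, S6→F2 2  ⇒ total 35.
Compare {F2, F4}: total 38.
Compare {F2, F3}: total 40.
No size-2 selection does better; minimum is 35.

35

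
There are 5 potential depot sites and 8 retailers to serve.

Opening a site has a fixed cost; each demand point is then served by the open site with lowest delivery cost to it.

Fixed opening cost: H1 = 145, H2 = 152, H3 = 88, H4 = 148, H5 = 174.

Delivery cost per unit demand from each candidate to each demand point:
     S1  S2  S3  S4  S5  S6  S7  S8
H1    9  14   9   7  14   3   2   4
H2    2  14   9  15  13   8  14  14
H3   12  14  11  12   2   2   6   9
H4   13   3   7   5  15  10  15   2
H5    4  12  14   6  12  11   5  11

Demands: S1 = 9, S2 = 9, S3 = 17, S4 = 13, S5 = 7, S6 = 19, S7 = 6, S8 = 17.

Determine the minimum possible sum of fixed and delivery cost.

Open {H3, H4}: assign each demand point to its cheapest open site.
  S1→H3 9×12=108, S2→H4 9×3=27, S3→H4 17×7=119, S4→H4 13×5=65, S5→H3 7×2=14, S6→H3 19×2=38, S7→H3 6×6=36, S8→H4 17×2=34
  delivery cost 441, fixed 236 → total 677.
Compare {H2, H3, H4}: delivery cost 351 + fixed 388 = 739.
Compare {H1, H3, H4}: delivery cost 390 + fixed 381 = 771.
Compare {H3, H4, H5}: delivery cost 363 + fixed 410 = 773.
All other subsets cost ≥ 739. Minimum total cost: 677.

677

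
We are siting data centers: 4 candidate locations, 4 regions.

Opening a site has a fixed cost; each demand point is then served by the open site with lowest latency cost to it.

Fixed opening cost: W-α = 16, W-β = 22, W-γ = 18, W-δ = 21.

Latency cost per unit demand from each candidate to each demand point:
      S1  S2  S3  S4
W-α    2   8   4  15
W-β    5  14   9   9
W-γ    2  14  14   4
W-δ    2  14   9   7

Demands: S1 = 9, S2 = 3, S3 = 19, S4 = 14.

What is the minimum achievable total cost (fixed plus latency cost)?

Open {W-α, W-γ}: assign each demand point to its cheapest open site.
  S1→W-α 9×2=18, S2→W-α 3×8=24, S3→W-α 19×4=76, S4→W-γ 14×4=56
  latency cost 174, fixed 34 → total 208.
Compare {W-α, W-γ, W-δ}: latency cost 174 + fixed 55 = 229.
Compare {W-α, W-β, W-γ}: latency cost 174 + fixed 56 = 230.
Compare {W-α, W-β, W-γ, W-δ}: latency cost 174 + fixed 77 = 251.
All other subsets cost ≥ 229. Minimum total cost: 208.

208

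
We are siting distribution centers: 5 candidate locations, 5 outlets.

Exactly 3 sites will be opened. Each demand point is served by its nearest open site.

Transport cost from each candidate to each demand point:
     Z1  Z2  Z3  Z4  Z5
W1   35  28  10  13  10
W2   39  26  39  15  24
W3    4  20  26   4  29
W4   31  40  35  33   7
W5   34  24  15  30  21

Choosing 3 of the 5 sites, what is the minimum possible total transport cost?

45

Open {W1, W3, W4}.
  Z1→W3 4, Z2→W3 20, Z3→W1 10, Z4→W3 4, Z5→W4 7  ⇒ total 45.
Compare {W1, W2, W3}: total 48.
Compare {W1, W3, W5}: total 48.
No size-3 selection does better; minimum is 45.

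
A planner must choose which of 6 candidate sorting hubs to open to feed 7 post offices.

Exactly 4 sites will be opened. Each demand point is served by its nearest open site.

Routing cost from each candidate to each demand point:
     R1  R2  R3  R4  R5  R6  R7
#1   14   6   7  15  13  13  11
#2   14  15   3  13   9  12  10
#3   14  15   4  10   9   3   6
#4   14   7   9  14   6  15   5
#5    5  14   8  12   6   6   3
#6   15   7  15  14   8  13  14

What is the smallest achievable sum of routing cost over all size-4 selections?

36

Open {#1, #2, #3, #5}.
  R1→#5 5, R2→#1 6, R3→#2 3, R4→#3 10, R5→#5 6, R6→#3 3, R7→#5 3  ⇒ total 36.
Compare {#1, #3, #4, #5}: total 37.
Compare {#1, #3, #5, #6}: total 37.
No size-4 selection does better; minimum is 36.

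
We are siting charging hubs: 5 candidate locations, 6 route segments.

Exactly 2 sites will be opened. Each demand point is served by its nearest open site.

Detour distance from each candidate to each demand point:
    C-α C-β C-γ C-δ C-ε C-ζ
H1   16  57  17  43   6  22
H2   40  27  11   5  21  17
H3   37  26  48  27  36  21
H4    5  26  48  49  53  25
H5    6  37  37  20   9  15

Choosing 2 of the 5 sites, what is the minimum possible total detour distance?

73

Open {H2, H5}.
  C-α→H5 6, C-β→H2 27, C-γ→H2 11, C-δ→H2 5, C-ε→H5 9, C-ζ→H5 15  ⇒ total 73.
Compare {H1, H2}: total 82.
Compare {H2, H4}: total 85.
No size-2 selection does better; minimum is 73.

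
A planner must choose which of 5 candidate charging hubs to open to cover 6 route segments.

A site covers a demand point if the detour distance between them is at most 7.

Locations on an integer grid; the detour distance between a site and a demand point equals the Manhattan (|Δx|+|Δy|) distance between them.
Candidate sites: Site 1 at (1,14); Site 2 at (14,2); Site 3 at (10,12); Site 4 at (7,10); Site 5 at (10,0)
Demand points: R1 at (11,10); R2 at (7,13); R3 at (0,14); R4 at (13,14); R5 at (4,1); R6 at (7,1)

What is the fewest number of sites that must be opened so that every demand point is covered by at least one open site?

3

Coverage sets (demand points within 7 of each site):
  Site 1: {R2, R3}
  Site 2: {}
  Site 3: {R1, R2, R4}
  Site 4: {R1, R2}
  Site 5: {R5, R6}
No 2 sites suffice: every size-2 union leaves at least one demand point uncovered.
But {Site 1, Site 3, Site 5} covers everything, so the minimum is 3.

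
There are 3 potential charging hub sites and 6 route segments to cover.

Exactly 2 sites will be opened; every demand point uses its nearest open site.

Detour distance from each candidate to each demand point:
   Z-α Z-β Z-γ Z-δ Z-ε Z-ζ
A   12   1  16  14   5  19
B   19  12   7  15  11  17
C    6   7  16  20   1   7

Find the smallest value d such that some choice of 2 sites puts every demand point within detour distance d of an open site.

15

Open {B, C}.
  Farthest demand point is Z-δ at detour distance 15 (to B); all others are ≤ 15.
With {A, C} the worst case is 16.
With {A, B} the worst case is 17.
No size-2 selection achieves below 15.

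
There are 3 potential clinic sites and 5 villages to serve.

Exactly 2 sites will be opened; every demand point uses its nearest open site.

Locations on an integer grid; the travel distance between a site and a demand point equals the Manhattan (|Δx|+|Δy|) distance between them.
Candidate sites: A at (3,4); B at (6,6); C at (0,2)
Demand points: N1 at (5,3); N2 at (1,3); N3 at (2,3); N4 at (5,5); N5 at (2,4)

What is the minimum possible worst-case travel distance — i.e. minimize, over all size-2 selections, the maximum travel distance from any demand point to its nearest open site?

Open {A, B}.
  Farthest demand point is N1 at travel distance 3 (to A); all others are ≤ 3.
With {A, C} the worst case is 3.
With {B, C} the worst case is 4.
No size-2 selection achieves below 3.

3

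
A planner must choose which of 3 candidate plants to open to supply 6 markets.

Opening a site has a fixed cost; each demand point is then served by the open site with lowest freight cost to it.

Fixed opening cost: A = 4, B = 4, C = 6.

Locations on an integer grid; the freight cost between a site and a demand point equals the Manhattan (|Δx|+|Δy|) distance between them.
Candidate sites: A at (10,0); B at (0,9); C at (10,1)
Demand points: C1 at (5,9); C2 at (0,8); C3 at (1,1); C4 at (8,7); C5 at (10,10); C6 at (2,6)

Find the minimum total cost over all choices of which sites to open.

Open {B}: assign each demand point to its cheapest open site.
  C1→B 5, C2→B 1, C3→B 9, C4→B 10, C5→B 11, C6→B 5
  freight cost 41, fixed 4 → total 45.
Compare {A, B}: freight cost 39 + fixed 8 = 47.
Compare {B, C}: freight cost 37 + fixed 10 = 47.
Compare {A, B, C}: freight cost 37 + fixed 14 = 51.
All other subsets cost ≥ 47. Minimum total cost: 45.

45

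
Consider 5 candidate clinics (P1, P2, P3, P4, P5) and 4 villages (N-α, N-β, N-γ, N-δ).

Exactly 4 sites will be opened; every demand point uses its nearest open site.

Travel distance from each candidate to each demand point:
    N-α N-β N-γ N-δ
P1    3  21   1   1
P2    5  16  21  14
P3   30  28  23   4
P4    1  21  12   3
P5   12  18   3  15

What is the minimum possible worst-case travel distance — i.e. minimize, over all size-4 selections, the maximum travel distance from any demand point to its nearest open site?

Open {P1, P2, P3, P4}.
  Farthest demand point is N-β at travel distance 16 (to P2); all others are ≤ 16.
With {P1, P2, P3, P5} the worst case is 16.
With {P1, P2, P4, P5} the worst case is 16.
No size-4 selection achieves below 16.

16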